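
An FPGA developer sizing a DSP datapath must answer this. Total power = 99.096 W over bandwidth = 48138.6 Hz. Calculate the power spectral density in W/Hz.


Power spectral density:
PSD = P / BW
    = 99.096 / 48138.6
    = 0.00205856 W/Hz

0.00205856 W/Hz


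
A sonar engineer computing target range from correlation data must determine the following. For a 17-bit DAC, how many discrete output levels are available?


Number of quantization levels = 2^N
= 2^17
= 131072

131072


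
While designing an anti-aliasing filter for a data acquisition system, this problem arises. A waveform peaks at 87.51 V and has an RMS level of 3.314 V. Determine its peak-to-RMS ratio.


Crest factor is the ratio of peak to RMS:
CF = V_peak / V_rms
   = 87.51 / 3.314
   = 26.4062

26.4062


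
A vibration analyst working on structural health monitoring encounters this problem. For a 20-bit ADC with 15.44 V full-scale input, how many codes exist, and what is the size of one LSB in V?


Step 1 — number of quantization levels:
L = 2^N = 2^20 = 1048576

Step 2 — LSB step size:
delta = Vfs / L
      = 15.44 / 1048576
      = 1.472e-05 V

Levels = 1048576; step size = 1.472e-05 V


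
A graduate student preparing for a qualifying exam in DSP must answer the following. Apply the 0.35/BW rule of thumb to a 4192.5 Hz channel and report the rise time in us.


Rise time from bandwidth relationship:
tr = 0.35 / BW
   = 0.35 / 4192.5
   = 8.348240906e-05 s
   = 83.4824 us

83.4824 us


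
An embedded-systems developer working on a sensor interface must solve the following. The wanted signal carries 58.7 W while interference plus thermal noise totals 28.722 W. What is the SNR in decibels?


SNR in decibels:
SNR = 10 * log10(Ps / Pn)
    = 10 * log10(58.7 / 28.722)
    = 10 * log10(2.0437)
    = 10 * 0.3104
    = 3.1 dB

3.1 dB


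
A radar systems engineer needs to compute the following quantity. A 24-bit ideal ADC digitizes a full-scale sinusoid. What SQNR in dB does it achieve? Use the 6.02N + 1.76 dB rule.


Theoretical SNR for a full-scale sinusoid:
SNR = 6.02 * N + 1.76
    = 6.02 * 24 + 1.76
    = 144.48 + 1.76
    = 146.24 dB

146.24 dB


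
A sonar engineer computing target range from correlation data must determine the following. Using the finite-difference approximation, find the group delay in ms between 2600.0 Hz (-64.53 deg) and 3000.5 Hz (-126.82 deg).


Group delay from phase difference:
tau = -d(phi)/d(omega)
d(phi) = -62.29 deg = -1.087166 rad
d(omega) = 2*pi*(3000.5 - 2600.0) = 2516.4157 rad/s
tau = -(-1.087166) / 2516.4157
    = 0.432 ms

0.432 ms


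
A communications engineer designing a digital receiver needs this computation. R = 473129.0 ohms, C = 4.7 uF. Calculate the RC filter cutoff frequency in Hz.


Cutoff frequency of a first-order RC filter:
fc = 1 / (2 * pi * R * C)
C = 4.7 uF = 4.7e-06 F
fc = 1 / (2 * pi * 473129.0 * 4.7e-06)
   = 1 / 13.971958751643
   = 0.071572 Hz

0.071572 Hz


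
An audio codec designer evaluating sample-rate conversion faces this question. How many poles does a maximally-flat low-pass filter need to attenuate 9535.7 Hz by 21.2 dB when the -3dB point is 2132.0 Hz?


Butterworth filter order formula:
n = log10(10^(A/10) - 1) / (2 * log10(f_stop/f_pass))
10^(21.2/10) - 1 = 130.8257
f_stop/f_pass = 9535.7 / 2132.0 = 4.4727
n = 1.6268 -> ceil = 2

2


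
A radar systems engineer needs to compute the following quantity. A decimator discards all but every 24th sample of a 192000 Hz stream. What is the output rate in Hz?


Decimation reduces the sample rate:
fs_out = fs_in / M
       = 192000 / 24
       = 8000.0 Hz

8000.0 Hz


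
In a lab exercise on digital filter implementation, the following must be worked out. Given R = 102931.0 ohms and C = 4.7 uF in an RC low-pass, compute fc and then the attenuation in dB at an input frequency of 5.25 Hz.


Step 1 — cutoff frequency:
fc = 1 / (2*pi*R*C)
C = 4.7 uF = 4.7e-06 F
fc = 1 / (2*pi*102931.0*4.7e-06)
   = 0.328985 Hz

Step 2 — magnitude at f = 5.25 Hz:
|H(f)| = 1 / sqrt(1 + (f/fc)^2)
f/fc = 5.25 / 0.328985 = 15.958174
|H| = 1 / sqrt(1 + 254.663317) = 0.0625411
|H|_dB = 20*log10(0.0625411) = -24.08 dB

fc = 0.328985 Hz; |H(5.25 Hz)| = -24.08 dB


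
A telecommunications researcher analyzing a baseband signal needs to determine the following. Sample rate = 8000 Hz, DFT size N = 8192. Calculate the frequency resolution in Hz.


DFT frequency resolution:
df = fs / N
   = 8000 / 8192
   = 0.9766 Hz

0.9766 Hz


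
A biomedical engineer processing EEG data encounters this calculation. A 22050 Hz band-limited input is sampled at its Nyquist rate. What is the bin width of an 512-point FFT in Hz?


Step 1 — Nyquist sampling rate:
fs = 2 * fmax = 2 * 22050 = 44100 Hz

Step 2 — DFT bin spacing:
df = fs / N = 44100 / 512 = 86.1328 Hz

86.1328 Hz


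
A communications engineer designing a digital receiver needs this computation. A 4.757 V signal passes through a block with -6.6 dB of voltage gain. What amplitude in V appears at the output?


Output voltage from dB gain:
V_out = V_in * 10^(gain_dB / 20)
      = 4.757 * 10^(-6.6 / 20)
      = 4.757 * 0.467735
      = 2.225 V

2.225 V


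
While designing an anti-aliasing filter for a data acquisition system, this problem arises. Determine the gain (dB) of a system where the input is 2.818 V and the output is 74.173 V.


Voltage gain in dB:
G = 20 * log10(Vout / Vin)
  = 20 * log10(74.173 / 2.818)
  = 20 * log10(26.32115)
  = 20 * 1.420305
  = 28.41 dB

28.41 dB


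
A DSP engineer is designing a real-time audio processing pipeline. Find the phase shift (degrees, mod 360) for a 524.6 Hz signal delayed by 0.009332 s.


Phase shift from frequency and time delay:
phi = 360 * f * t_delay
    = 360 * 524.6 * 0.009332
    = 1762.4 degrees
    mod 360 = 322.4 degrees

322.4 degrees


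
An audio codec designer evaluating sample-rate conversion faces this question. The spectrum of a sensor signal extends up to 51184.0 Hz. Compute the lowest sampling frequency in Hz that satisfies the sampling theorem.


The Nyquist rate is twice the maximum frequency component.
fs_min = 2 * fmax
      = 2 * 51184.0
      = 102368.0 Hz

102368.0


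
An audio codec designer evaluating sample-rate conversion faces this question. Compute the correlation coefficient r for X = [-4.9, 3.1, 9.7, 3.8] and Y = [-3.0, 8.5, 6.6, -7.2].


Pearson correlation coefficient (population):
r = cov(X,Y) / (std(X) * std(Y))
Mean X = 2.925, Mean Y = 1.225
Cov(X,Y) = 15.844375
Std(X) = 5.194408, Std(Y) = 6.531606
r = 0.467

0.467


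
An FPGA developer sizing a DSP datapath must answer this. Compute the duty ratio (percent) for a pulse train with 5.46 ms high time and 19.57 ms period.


Duty cycle as a percentage:
DC = (t_on / T) * 100
   = (5.46 / 19.57) * 100
   = 0.278998 * 100
   = 27.9 %

27.9 %


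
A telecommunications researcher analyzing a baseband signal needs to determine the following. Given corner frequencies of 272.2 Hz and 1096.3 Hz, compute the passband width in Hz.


Bandwidth is the difference of -3dB frequencies:
BW = f_high - f_low
   = 1096.3 - 272.2
   = 824.1 Hz

824.1 Hz


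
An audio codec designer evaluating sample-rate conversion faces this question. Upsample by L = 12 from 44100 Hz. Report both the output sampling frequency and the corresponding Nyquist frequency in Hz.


Step 1 — output sample rate after interpolation by L:
fs_out = L * fs_in = 12 * 44100 = 529200 Hz

Step 2 — Nyquist frequency of the output stream:
f_Nyq = fs_out / 2 = 529200 / 2 = 264600.0 Hz

fs_out = 529200 Hz; f_Nyquist = 264600.0 Hz


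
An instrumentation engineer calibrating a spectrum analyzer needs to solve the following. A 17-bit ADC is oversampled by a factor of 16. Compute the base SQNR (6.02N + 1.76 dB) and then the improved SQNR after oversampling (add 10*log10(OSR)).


Step 1 — baseline SQNR at Nyquist:
SQNR_base = 6.02*N + 1.76
          = 6.02*17 + 1.76
          = 104.1 dB

Step 2 — oversampling processing gain:
G = 10*log10(OSR) = 10*log10(16) = 12.04 dB

Step 3 — total:
SQNR_total = 104.1 + 12.04 = 116.14 dB

Base SQNR = 104.1 dB; oversampled SQNR = 116.14 dB


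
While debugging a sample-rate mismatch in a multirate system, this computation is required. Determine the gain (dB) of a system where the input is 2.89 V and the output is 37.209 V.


Voltage gain in dB:
G = 20 * log10(Vout / Vin)
  = 20 * log10(37.209 / 2.89)
  = 20 * log10(12.875087)
  = 20 * 1.10975
  = 22.2 dB

22.2 dB


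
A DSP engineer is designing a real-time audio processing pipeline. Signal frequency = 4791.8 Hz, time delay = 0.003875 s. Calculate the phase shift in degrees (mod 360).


Phase shift from frequency and time delay:
phi = 360 * f * t_delay
    = 360 * 4791.8 * 0.003875
    = 6684.56 degrees
    mod 360 = 204.56 degrees

204.56 degrees


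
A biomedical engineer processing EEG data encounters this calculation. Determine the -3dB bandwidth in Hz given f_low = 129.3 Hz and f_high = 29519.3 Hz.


Bandwidth is the difference of -3dB frequencies:
BW = f_high - f_low
   = 29519.3 - 129.3
   = 29390.0 Hz

29390.0 Hz


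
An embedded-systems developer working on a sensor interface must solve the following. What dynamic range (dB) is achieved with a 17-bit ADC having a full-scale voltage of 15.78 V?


Dynamic range from full-scale to LSB:
V_min = V_max / 2^bits = 15.78 / 2^17
DR = 20 * log10(V_max / V_min)
   = 20 * log10(2^17)
   = 20 * 17 * log10(2)
   = 102.35 dB

102.35 dB


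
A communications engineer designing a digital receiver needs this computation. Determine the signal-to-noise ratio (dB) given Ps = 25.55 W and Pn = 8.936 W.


SNR in decibels:
SNR = 10 * log10(Ps / Pn)
    = 10 * log10(25.55 / 8.936)
    = 10 * log10(2.8592)
    = 10 * 0.4562
    = 4.56 dB

4.56 dB


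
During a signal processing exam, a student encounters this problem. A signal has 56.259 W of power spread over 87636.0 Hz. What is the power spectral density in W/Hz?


Power spectral density:
PSD = P / BW
    = 56.259 / 87636.0
    = 0.00064196 W/Hz

0.00064196 W/Hz


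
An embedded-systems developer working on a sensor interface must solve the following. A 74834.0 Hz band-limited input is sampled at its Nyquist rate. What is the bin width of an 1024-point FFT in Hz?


Step 1 — Nyquist sampling rate:
fs = 2 * fmax = 2 * 74834.0 = 149668.0 Hz

Step 2 — DFT bin spacing:
df = fs / N = 149668.0 / 1024 = 146.1602 Hz

146.1602 Hz


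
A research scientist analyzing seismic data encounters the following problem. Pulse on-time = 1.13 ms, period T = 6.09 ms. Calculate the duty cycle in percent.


Duty cycle as a percentage:
DC = (t_on / T) * 100
   = (1.13 / 6.09) * 100
   = 0.18555 * 100
   = 18.56 %

18.56 %


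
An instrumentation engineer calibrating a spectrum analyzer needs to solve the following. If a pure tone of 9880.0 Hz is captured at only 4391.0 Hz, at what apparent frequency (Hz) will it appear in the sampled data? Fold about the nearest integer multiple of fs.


Compute the nearest integer multiple of fs to the signal:
n = round(9880.0 / 4391.0) = 2
f_alias = |9880.0 - 2 * 4391.0|
        = |9880.0 - 8782.0|
        = 1098.0 Hz

1098.0


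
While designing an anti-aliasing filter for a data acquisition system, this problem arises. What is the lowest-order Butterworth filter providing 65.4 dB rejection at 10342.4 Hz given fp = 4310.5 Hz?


Butterworth filter order formula:
n = log10(10^(A/10) - 1) / (2 * log10(f_stop/f_pass))
10^(65.4/10) - 1 = 3467367.5045
f_stop/f_pass = 10342.4 / 4310.5 = 2.3994
n = 8.6031 -> ceil = 9

9


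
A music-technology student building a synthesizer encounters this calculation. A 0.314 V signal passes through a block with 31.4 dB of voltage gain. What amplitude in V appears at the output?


Output voltage from dB gain:
V_out = V_in * 10^(gain_dB / 20)
      = 0.314 * 10^(31.4 / 20)
      = 0.314 * 37.153523
      = 11.6662 V

11.6662 V


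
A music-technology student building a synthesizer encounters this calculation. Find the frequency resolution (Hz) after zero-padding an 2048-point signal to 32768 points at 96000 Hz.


Frequency resolution after zero-padding:
N_padded = 2048 * 16 = 32768
df = fs / N_padded
   = 96000 / 32768
   = 2.9297 Hz

2.9297 Hz


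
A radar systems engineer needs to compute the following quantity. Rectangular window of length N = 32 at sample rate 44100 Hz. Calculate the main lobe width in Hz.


Main lobe width for a rectangular window:
Width = 2 * fs / N
      = 2 * 44100 / 32
      = 88200 / 32
      = 2756.25 Hz

2756.25 Hz


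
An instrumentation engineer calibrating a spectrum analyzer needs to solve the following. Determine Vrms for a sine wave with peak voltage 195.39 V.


RMS voltage for a sinusoidal waveform:
V_rms = V_peak / sqrt(2)
      = 195.39 / 1.414214
      = 138.162 V

138.162 V


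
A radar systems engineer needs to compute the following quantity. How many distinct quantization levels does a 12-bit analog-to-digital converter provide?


Number of quantization levels = 2^N
= 2^12
= 4096

4096


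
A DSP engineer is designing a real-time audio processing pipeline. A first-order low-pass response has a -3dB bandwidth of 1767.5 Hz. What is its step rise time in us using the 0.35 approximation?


Rise time from bandwidth relationship:
tr = 0.35 / BW
   = 0.35 / 1767.5
   = 0.000198019802 s
   = 198.0198 us

198.0198 us


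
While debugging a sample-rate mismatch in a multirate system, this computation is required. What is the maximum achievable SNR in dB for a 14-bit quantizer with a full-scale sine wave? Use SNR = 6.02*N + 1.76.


Theoretical SNR for a full-scale sinusoid:
SNR = 6.02 * N + 1.76
    = 6.02 * 14 + 1.76
    = 84.28 + 1.76
    = 86.04 dB

86.04 dB


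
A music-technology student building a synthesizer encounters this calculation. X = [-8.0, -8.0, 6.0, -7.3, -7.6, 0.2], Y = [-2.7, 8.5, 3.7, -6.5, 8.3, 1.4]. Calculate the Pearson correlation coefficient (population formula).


Pearson correlation coefficient (population):
r = cov(X,Y) / (std(X) * std(Y))
Mean X = -4.1167, Mean Y = 2.1167
Cov(X,Y) = 2.121944
Std(X) = 5.376001, Std(Y) = 5.468826
r = 0.0722

0.0722


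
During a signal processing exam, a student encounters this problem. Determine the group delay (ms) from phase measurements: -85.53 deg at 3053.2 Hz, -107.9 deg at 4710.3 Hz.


Group delay from phase difference:
tau = -d(phi)/d(omega)
d(phi) = -22.37 deg = -0.39043 rad
d(omega) = 2*pi*(4710.3 - 3053.2) = 10411.8664 rad/s
tau = -(-0.39043) / 10411.8664
    = 0.0375 ms

0.0375 ms


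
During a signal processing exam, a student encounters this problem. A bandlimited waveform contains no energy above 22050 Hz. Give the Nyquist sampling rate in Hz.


The Nyquist rate is twice the maximum frequency component.
fs_min = 2 * fmax
      = 2 * 22050
      = 44100 Hz

44100


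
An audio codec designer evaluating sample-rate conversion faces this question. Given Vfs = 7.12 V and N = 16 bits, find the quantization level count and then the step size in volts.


Step 1 — number of quantization levels:
L = 2^N = 2^16 = 65536

Step 2 — LSB step size:
delta = Vfs / L
      = 7.12 / 65536
      = 0.00010864 V

Levels = 65536; step size = 0.00010864 V


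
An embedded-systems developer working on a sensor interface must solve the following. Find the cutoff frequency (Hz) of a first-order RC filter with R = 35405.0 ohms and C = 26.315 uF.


Cutoff frequency of a first-order RC filter:
fc = 1 / (2 * pi * R * C)
C = 26.315 uF = 2.6315e-05 F
fc = 1 / (2 * pi * 35405.0 * 2.6315e-05)
   = 1 / 5.8539342661952
   = 0.170825 Hz

0.170825 Hz


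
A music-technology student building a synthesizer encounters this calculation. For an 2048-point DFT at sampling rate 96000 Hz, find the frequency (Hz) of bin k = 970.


Frequency of DFT bin k:
f_k = k * fs / N
    = 970 * 96000 / 2048
    = 93120000 / 2048
    = 45468.75 Hz

45468.75 Hz


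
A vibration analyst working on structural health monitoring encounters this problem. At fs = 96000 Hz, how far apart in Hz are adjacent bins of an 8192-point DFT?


DFT frequency resolution:
df = fs / N
   = 96000 / 8192
   = 11.7188 Hz

11.7188 Hz


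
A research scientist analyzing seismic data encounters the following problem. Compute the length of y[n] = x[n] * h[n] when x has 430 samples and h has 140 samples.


Linear convolution output length:
L = N + M - 1
  = 430 + 140 - 1
  = 569 samples

569


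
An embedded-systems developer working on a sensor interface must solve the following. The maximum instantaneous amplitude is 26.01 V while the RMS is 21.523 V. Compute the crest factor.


Crest factor is the ratio of peak to RMS:
CF = V_peak / V_rms
   = 26.01 / 21.523
   = 1.2085

1.2085


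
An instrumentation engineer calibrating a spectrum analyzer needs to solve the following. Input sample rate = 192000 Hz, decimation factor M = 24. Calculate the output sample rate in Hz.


Decimation reduces the sample rate:
fs_out = fs_in / M
       = 192000 / 24
       = 8000.0 Hz

8000.0 Hz


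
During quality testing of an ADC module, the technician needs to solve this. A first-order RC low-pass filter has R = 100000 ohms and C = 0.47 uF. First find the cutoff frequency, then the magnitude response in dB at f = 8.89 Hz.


Step 1 — cutoff frequency:
fc = 1 / (2*pi*R*C)
C = 0.47 uF = 4.7e-07 F
fc = 1 / (2*pi*100000*4.7e-07)
   = 3.38628 Hz

Step 2 — magnitude at f = 8.89 Hz:
|H(f)| = 1 / sqrt(1 + (f/fc)^2)
f/fc = 8.89 / 3.38628 = 2.6253
|H| = 1 / sqrt(1 + 6.8922) = 0.3559598
|H|_dB = 20*log10(0.3559598) = -8.97 dB

fc = 3.38628 Hz; |H(8.89 Hz)| = -8.97 dB


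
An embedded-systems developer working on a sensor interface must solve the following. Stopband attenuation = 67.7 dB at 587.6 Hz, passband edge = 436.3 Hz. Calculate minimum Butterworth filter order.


Butterworth filter order formula:
n = log10(10^(A/10) - 1) / (2 * log10(f_stop/f_pass))
10^(67.7/10) - 1 = 5888435.5536
f_stop/f_pass = 587.6 / 436.3 = 1.3468
n = 26.1801 -> ceil = 27

27


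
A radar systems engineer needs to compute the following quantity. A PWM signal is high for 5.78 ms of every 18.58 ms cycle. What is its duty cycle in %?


Duty cycle as a percentage:
DC = (t_on / T) * 100
   = (5.78 / 18.58) * 100
   = 0.311087 * 100
   = 31.11 %

31.11 %


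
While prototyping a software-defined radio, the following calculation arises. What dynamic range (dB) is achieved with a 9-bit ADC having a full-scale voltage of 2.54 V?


Dynamic range from full-scale to LSB:
V_min = V_max / 2^bits = 2.54 / 2^9
DR = 20 * log10(V_max / V_min)
   = 20 * log10(2^9)
   = 20 * 9 * log10(2)
   = 54.19 dB

54.19 dB


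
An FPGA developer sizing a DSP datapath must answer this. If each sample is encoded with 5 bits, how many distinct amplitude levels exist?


Number of quantization levels = 2^N
= 2^5
= 32

32


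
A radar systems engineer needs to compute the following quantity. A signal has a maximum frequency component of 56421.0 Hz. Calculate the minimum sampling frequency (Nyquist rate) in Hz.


The Nyquist rate is twice the maximum frequency component.
fs_min = 2 * fmax
      = 2 * 56421.0
      = 112842.0 Hz

112842.0


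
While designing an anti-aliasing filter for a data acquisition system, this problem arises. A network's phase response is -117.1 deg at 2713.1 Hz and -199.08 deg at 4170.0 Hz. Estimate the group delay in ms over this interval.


Group delay from phase difference:
tau = -d(phi)/d(omega)
d(phi) = -81.98 deg = -1.430821 rad
d(omega) = 2*pi*(4170.0 - 2713.1) = 9153.9727 rad/s
tau = -(-1.430821) / 9153.9727
    = 0.1563 ms

0.1563 ms


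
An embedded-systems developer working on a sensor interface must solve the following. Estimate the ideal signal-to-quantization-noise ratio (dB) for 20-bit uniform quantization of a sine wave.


Theoretical SNR for a full-scale sinusoid:
SNR = 6.02 * N + 1.76
    = 6.02 * 20 + 1.76
    = 120.4 + 1.76
    = 122.16 dB

122.16 dB


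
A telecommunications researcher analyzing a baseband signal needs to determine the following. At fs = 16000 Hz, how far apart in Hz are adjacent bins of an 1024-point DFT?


DFT frequency resolution:
df = fs / N
   = 16000 / 1024
   = 15.625 Hz

15.625 Hz


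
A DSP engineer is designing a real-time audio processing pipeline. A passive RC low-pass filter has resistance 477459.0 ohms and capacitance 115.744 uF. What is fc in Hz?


Cutoff frequency of a first-order RC filter:
fc = 1 / (2 * pi * R * C)
C = 115.744 uF = 0.000115744 F
fc = 1 / (2 * pi * 477459.0 * 0.000115744)
   = 1 / 347.22776071172
   = 0.00288 Hz

0.00288 Hz


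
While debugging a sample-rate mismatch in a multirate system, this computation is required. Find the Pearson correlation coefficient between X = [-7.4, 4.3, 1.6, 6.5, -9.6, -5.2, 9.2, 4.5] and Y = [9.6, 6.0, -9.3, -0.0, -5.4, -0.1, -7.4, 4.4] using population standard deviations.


Pearson correlation coefficient (population):
r = cov(X,Y) / (std(X) * std(Y))
Mean X = 0.4875, Mean Y = -0.275
Cov(X,Y) = -6.870937
Std(X) = 6.521587, Std(Y) = 6.298164
r = -0.1673

-0.1673


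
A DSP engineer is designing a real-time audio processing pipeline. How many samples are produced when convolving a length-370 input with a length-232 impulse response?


Linear convolution output length:
L = N + M - 1
  = 370 + 232 - 1
  = 601 samples

601


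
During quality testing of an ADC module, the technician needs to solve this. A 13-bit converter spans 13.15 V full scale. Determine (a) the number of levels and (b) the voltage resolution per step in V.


Step 1 — number of quantization levels:
L = 2^N = 2^13 = 8192

Step 2 — LSB step size:
delta = Vfs / L
      = 13.15 / 8192
      = 0.00160522 V

Levels = 8192; step size = 0.00160522 V


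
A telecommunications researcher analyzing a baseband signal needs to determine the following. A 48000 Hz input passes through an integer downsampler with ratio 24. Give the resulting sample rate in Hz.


Decimation reduces the sample rate:
fs_out = fs_in / M
       = 48000 / 24
       = 2000.0 Hz

2000.0 Hz


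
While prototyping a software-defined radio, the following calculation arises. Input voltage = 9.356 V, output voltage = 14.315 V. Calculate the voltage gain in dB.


Voltage gain in dB:
G = 20 * log10(Vout / Vin)
  = 20 * log10(14.315 / 9.356)
  = 20 * log10(1.530034)
  = 20 * 0.184701
  = 3.69 dB

3.69 dB


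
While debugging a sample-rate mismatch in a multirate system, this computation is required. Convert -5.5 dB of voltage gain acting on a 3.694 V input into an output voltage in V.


Output voltage from dB gain:
V_out = V_in * 10^(gain_dB / 20)
      = 3.694 * 10^(-5.5 / 20)
      = 3.694 * 0.530884
      = 1.9611 V

1.9611 V


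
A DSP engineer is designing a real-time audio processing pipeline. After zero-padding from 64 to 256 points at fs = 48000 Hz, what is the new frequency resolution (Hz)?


Frequency resolution after zero-padding:
N_padded = 64 * 4 = 256
df = fs / N_padded
   = 48000 / 256
   = 187.5 Hz

187.5 Hz


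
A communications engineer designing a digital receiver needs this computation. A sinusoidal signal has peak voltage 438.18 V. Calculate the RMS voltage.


RMS voltage for a sinusoidal waveform:
V_rms = V_peak / sqrt(2)
      = 438.18 / 1.414214
      = 309.84 V

309.84 V


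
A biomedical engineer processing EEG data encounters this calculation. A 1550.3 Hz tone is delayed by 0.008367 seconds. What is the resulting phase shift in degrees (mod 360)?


Phase shift from frequency and time delay:
phi = 360 * f * t_delay
    = 360 * 1550.3 * 0.008367
    = 4669.69 degrees
    mod 360 = 349.69 degrees

349.69 degrees


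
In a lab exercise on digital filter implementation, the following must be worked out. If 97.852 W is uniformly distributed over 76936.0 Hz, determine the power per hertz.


Power spectral density:
PSD = P / BW
    = 97.852 / 76936.0
    = 0.00127186 W/Hz

0.00127186 W/Hz


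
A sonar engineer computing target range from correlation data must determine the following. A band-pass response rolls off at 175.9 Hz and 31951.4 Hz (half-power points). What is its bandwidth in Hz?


Bandwidth is the difference of -3dB frequencies:
BW = f_high - f_low
   = 31951.4 - 175.9
   = 31775.5 Hz

31775.5 Hz


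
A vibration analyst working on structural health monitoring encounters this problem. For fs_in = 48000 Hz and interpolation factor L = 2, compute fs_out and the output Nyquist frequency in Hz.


Step 1 — output sample rate after interpolation by L:
fs_out = L * fs_in = 2 * 48000 = 96000 Hz

Step 2 — Nyquist frequency of the output stream:
f_Nyq = fs_out / 2 = 96000 / 2 = 48000.0 Hz

fs_out = 96000 Hz; f_Nyquist = 48000.0 Hz


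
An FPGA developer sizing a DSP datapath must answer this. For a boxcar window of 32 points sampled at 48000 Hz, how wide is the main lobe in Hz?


Main lobe width for a rectangular window:
Width = 2 * fs / N
      = 2 * 48000 / 32
      = 96000 / 32
      = 3000.0 Hz

3000.0 Hz


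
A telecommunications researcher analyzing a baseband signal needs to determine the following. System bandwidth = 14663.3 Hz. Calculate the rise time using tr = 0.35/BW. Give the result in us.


Rise time from bandwidth relationship:
tr = 0.35 / BW
   = 0.35 / 14663.3
   = 2.386911541e-05 s
   = 23.8691 us

23.8691 us


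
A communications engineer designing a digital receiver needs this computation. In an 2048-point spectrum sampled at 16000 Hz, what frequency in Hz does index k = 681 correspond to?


Frequency of DFT bin k:
f_k = k * fs / N
    = 681 * 16000 / 2048
    = 10896000 / 2048
    = 5320.312 Hz

5320.312 Hz


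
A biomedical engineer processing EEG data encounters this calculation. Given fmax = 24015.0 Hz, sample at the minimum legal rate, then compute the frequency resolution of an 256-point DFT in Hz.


Step 1 — Nyquist sampling rate:
fs = 2 * fmax = 2 * 24015.0 = 48030.0 Hz

Step 2 — DFT bin spacing:
df = fs / N = 48030.0 / 256 = 187.6172 Hz

187.6172 Hz


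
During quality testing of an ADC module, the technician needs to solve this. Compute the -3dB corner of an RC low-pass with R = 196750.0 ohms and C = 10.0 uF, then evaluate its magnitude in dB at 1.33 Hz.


Step 1 — cutoff frequency:
fc = 1 / (2*pi*R*C)
C = 10.0 uF = 1e-05 F
fc = 1 / (2*pi*196750.0*1e-05)
   = 0.080892 Hz

Step 2 — magnitude at f = 1.33 Hz:
|H(f)| = 1 / sqrt(1 + (f/fc)^2)
f/fc = 1.33 / 0.080892 = 16.441675
|H| = 1 / sqrt(1 + 270.328677) = 0.0607089
|H|_dB = 20*log10(0.0607089) = -24.33 dB

fc = 0.080892 Hz; |H(1.33 Hz)| = -24.33 dB


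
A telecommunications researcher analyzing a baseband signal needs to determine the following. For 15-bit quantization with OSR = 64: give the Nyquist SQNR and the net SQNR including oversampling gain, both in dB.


Step 1 — baseline SQNR at Nyquist:
SQNR_base = 6.02*N + 1.76
          = 6.02*15 + 1.76
          = 92.06 dB

Step 2 — oversampling processing gain:
G = 10*log10(OSR) = 10*log10(64) = 18.06 dB

Step 3 — total:
SQNR_total = 92.06 + 18.06 = 110.12 dB

Base SQNR = 92.06 dB; oversampled SQNR = 110.12 dB


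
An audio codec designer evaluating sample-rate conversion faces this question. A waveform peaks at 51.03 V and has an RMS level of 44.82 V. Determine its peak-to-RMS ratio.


Crest factor is the ratio of peak to RMS:
CF = V_peak / V_rms
   = 51.03 / 44.82
   = 1.1386

1.1386


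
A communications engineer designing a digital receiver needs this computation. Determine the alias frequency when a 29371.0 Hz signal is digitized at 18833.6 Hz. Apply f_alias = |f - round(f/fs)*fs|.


Compute the nearest integer multiple of fs to the signal:
n = round(29371.0 / 18833.6) = 2
f_alias = |29371.0 - 2 * 18833.6|
        = |29371.0 - 37667.2|
        = 8296.2 Hz

8296.2


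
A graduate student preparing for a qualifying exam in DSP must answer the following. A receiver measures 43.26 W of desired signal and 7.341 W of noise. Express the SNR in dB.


SNR in decibels:
SNR = 10 * log10(Ps / Pn)
    = 10 * log10(43.26 / 7.341)
    = 10 * log10(5.8929)
    = 10 * 0.7703
    = 7.7 dB

7.7 dB


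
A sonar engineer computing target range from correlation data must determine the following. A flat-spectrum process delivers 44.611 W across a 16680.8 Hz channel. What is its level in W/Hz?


Power spectral density:
PSD = P / BW
    = 44.611 / 16680.8
    = 0.00267439 W/Hz

0.00267439 W/Hz


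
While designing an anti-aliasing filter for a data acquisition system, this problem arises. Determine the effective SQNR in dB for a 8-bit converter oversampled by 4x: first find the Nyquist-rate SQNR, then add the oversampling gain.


Step 1 — baseline SQNR at Nyquist:
SQNR_base = 6.02*N + 1.76
          = 6.02*8 + 1.76
          = 49.92 dB

Step 2 — oversampling processing gain:
G = 10*log10(OSR) = 10*log10(4) = 6.02 dB

Step 3 — total:
SQNR_total = 49.92 + 6.02 = 55.94 dB

Base SQNR = 49.92 dB; oversampled SQNR = 55.94 dB


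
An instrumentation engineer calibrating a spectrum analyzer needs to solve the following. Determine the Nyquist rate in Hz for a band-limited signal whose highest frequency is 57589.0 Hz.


The Nyquist rate is twice the maximum frequency component.
fs_min = 2 * fmax
      = 2 * 57589.0
      = 115178.0 Hz

115178.0


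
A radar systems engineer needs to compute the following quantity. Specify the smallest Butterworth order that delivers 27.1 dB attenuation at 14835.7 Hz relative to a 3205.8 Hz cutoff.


Butterworth filter order formula:
n = log10(10^(A/10) - 1) / (2 * log10(f_stop/f_pass))
10^(27.1/10) - 1 = 511.8614
f_stop/f_pass = 14835.7 / 3205.8 = 4.6278
n = 2.0358 -> ceil = 3

3


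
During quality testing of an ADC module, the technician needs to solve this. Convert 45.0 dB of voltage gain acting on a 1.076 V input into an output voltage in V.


Output voltage from dB gain:
V_out = V_in * 10^(gain_dB / 20)
      = 1.076 * 10^(45.0 / 20)
      = 1.076 * 177.827941
      = 191.3429 V

191.3429 V


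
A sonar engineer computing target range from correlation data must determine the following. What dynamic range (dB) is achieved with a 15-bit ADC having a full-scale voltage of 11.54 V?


Dynamic range from full-scale to LSB:
V_min = V_max / 2^bits = 11.54 / 2^15
DR = 20 * log10(V_max / V_min)
   = 20 * log10(2^15)
   = 20 * 15 * log10(2)
   = 90.31 dB

90.31 dB


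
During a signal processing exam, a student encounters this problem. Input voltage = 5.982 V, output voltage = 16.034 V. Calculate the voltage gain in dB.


Voltage gain in dB:
G = 20 * log10(Vout / Vin)
  = 20 * log10(16.034 / 5.982)
  = 20 * log10(2.680374)
  = 20 * 0.428195
  = 8.56 dB

8.56 dB


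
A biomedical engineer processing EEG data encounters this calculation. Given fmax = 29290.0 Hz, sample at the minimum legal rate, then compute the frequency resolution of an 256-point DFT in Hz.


Step 1 — Nyquist sampling rate:
fs = 2 * fmax = 2 * 29290.0 = 58580.0 Hz

Step 2 — DFT bin spacing:
df = fs / N = 58580.0 / 256 = 228.8281 Hz

228.8281 Hz


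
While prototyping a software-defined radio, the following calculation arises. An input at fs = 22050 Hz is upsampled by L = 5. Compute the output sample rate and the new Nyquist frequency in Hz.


Step 1 — output sample rate after interpolation by L:
fs_out = L * fs_in = 5 * 22050 = 110250 Hz

Step 2 — Nyquist frequency of the output stream:
f_Nyq = fs_out / 2 = 110250 / 2 = 55125.0 Hz

fs_out = 110250 Hz; f_Nyquist = 55125.0 Hz


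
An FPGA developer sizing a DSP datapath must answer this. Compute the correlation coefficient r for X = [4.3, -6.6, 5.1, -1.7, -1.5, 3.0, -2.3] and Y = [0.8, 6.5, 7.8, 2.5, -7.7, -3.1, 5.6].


Pearson correlation coefficient (population):
r = cov(X,Y) / (std(X) * std(Y))
Mean X = 0.0429, Mean Y = 1.7714
Cov(X,Y) = -2.155918
Std(X) = 3.918402, Std(Y) = 5.186167
r = -0.1061

-0.1061


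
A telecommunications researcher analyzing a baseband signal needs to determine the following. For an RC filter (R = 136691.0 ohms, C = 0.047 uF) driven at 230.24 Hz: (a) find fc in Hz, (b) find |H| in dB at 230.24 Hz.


Step 1 — cutoff frequency:
fc = 1 / (2*pi*R*C)
C = 0.047 uF = 4.7e-08 F
fc = 1 / (2*pi*136691.0*4.7e-08)
   = 24.7732 Hz

Step 2 — magnitude at f = 230.24 Hz:
|H(f)| = 1 / sqrt(1 + (f/fc)^2)
f/fc = 230.24 / 24.7732 = 9.293914
|H| = 1 / sqrt(1 + 86.376837) = 0.1069798
|H|_dB = 20*log10(0.1069798) = -19.41 dB

fc = 24.7732 Hz; |H(230.24 Hz)| = -19.41 dB


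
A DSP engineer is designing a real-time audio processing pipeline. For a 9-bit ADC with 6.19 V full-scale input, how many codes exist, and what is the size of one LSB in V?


Step 1 — number of quantization levels:
L = 2^N = 2^9 = 512

Step 2 — LSB step size:
delta = Vfs / L
      = 6.19 / 512
      = 0.01208984 V

Levels = 512; step size = 0.01208984 V


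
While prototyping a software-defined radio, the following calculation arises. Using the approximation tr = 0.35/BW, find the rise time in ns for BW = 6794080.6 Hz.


Rise time from bandwidth relationship:
tr = 0.35 / BW
   = 0.35 / 6794080.6
   = 5.151543242e-08 s
   = 51.5154 ns

51.5154 ns


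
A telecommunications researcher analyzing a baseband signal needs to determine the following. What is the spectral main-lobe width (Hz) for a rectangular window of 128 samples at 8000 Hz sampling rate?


Main lobe width for a rectangular window:
Width = 2 * fs / N
      = 2 * 8000 / 128
      = 16000 / 128
      = 125.0 Hz

125.0 Hz


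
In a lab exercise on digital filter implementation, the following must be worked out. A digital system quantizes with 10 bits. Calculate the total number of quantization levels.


Number of quantization levels = 2^N
= 2^10
= 1024

1024


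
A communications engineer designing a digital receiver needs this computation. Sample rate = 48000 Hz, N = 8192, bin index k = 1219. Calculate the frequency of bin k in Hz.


Frequency of DFT bin k:
f_k = k * fs / N
    = 1219 * 48000 / 8192
    = 58512000 / 8192
    = 7142.578 Hz

7142.578 Hz


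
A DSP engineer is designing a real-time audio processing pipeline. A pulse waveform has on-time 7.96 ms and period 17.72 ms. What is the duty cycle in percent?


Duty cycle as a percentage:
DC = (t_on / T) * 100
   = (7.96 / 17.72) * 100
   = 0.44921 * 100
   = 44.92 %

44.92 %


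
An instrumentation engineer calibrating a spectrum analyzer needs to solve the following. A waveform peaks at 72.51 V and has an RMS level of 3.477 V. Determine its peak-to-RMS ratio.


Crest factor is the ratio of peak to RMS:
CF = V_peak / V_rms
   = 72.51 / 3.477
   = 20.8542

20.8542


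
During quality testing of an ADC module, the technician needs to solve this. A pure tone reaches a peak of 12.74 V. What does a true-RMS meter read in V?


RMS voltage for a sinusoidal waveform:
V_rms = V_peak / sqrt(2)
      = 12.74 / 1.414214
      = 9.009 V

9.009 V


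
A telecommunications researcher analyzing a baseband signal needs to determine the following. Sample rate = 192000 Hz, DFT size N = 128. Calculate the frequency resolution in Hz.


DFT frequency resolution:
df = fs / N
   = 192000 / 128
   = 1500.0 Hz

1500.0 Hz


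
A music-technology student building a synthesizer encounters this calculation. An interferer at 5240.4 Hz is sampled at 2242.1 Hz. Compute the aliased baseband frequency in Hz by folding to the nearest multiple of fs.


Compute the nearest integer multiple of fs to the signal:
n = round(5240.4 / 2242.1) = 2
f_alias = |5240.4 - 2 * 2242.1|
        = |5240.4 - 4484.2|
        = 756.2 Hz

756.2


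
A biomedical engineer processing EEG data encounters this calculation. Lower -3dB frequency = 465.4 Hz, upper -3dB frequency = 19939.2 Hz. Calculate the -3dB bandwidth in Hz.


Bandwidth is the difference of -3dB frequencies:
BW = f_high - f_low
   = 19939.2 - 465.4
   = 19473.8 Hz

19473.8 Hz


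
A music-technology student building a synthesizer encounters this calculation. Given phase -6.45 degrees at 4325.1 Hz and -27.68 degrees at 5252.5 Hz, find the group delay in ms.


Group delay from phase difference:
tau = -d(phi)/d(omega)
d(phi) = -21.23 deg = -0.370533 rad
d(omega) = 2*pi*(5252.5 - 4325.1) = 5827.0261 rad/s
tau = -(-0.370533) / 5827.0261
    = 0.0636 ms

0.0636 ms


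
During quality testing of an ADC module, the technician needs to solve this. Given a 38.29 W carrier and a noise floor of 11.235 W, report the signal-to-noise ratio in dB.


SNR in decibels:
SNR = 10 * log10(Ps / Pn)
    = 10 * log10(38.29 / 11.235)
    = 10 * log10(3.4081)
    = 10 * 0.5325
    = 5.33 dB

5.33 dB


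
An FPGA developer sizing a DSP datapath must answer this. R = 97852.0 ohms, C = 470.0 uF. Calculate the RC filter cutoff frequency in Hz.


Cutoff frequency of a first-order RC filter:
fc = 1 / (2 * pi * R * C)
C = 470.0 uF = 0.00047 F
fc = 1 / (2 * pi * 97852.0 * 0.00047)
   = 1 / 288.96645687872
   = 0.003461 Hz

0.003461 Hz


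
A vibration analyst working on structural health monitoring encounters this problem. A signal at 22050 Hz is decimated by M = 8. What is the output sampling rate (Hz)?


Decimation reduces the sample rate:
fs_out = fs_in / M
       = 22050 / 8
       = 2756.25 Hz

2756.25 Hz


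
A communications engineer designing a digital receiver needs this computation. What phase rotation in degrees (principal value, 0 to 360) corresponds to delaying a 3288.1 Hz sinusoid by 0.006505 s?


Phase shift from frequency and time delay:
phi = 360 * f * t_delay
    = 360 * 3288.1 * 0.006505
    = 7700.07 degrees
    mod 360 = 140.07 degrees

140.07 degrees


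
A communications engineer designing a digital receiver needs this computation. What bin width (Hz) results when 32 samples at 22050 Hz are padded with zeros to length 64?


Frequency resolution after zero-padding:
N_padded = 32 * 2 = 64
df = fs / N_padded
   = 22050 / 64
   = 344.5312 Hz

344.5312 Hz


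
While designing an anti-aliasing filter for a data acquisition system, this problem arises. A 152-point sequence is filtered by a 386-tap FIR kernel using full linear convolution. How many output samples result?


Linear convolution output length:
L = N + M - 1
  = 152 + 386 - 1
  = 537 samples

537


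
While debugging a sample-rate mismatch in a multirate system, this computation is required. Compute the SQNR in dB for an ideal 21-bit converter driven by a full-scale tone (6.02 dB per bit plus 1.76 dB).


Theoretical SNR for a full-scale sinusoid:
SNR = 6.02 * N + 1.76
    = 6.02 * 21 + 1.76
    = 126.42 + 1.76
    = 128.18 dB

128.18 dB


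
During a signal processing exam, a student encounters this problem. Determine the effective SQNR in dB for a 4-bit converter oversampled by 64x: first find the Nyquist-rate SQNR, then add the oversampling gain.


Step 1 — baseline SQNR at Nyquist:
SQNR_base = 6.02*N + 1.76
          = 6.02*4 + 1.76
          = 25.84 dB

Step 2 — oversampling processing gain:
G = 10*log10(OSR) = 10*log10(64) = 18.06 dB

Step 3 — total:
SQNR_total = 25.84 + 18.06 = 43.9 dB

Base SQNR = 25.84 dB; oversampled SQNR = 43.9 dB


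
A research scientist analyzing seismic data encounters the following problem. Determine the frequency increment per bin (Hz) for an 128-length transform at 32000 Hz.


DFT frequency resolution:
df = fs / N
   = 32000 / 128
   = 250.0 Hz

250.0 Hz


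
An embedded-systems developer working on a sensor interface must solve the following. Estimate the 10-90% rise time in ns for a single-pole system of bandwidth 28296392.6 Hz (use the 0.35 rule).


Rise time from bandwidth relationship:
tr = 0.35 / BW
   = 0.35 / 28296392.6
   = 1.236906785e-08 s
   = 12.3691 ns

12.3691 ns


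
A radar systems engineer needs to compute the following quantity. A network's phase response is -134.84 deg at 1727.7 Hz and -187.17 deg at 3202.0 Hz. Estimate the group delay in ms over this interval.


Group delay from phase difference:
tau = -d(phi)/d(omega)
d(phi) = -52.33 deg = -0.913331 rad
d(omega) = 2*pi*(3202.0 - 1727.7) = 9263.3001 rad/s
tau = -(-0.913331) / 9263.3001
    = 0.0986 ms

0.0986 ms
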